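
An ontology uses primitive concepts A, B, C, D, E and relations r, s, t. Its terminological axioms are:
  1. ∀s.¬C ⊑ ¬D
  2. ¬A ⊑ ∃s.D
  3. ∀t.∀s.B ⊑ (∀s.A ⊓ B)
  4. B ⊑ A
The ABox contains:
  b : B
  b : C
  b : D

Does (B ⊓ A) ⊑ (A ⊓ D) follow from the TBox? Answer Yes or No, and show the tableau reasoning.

No

1. (B ⊓ A) ⊑ (A ⊓ D)  ⇔  ((B ⊓ A) ⊓ (¬A ⊔ ¬D)) unsat w.r.t. T
   open: L(x₀) ⊇ {A, B, ¬D, ∃t.∃s.¬B} (+ ∃-successors)
2. Hence (B ⊓ A) ⊑ (A ⊓ D): not entailed.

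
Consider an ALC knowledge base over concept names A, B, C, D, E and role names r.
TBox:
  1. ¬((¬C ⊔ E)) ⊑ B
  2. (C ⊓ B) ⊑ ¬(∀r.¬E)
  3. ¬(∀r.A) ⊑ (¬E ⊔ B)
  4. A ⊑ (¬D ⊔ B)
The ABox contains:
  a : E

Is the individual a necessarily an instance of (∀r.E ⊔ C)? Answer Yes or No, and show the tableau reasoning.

No

1. a : (∀r.E ⊔ C)?  L(a) = {E} ∪ {(∃r.¬E ⊓ ¬C)}
   open: L(a) ⊇ {E, ¬A, ¬C, ∀r.A, ∃r.¬E} (+ ∃-successors) — a ∉ (∀r.E ⊔ C) possible
2. Hence a : (∀r.E ⊔ C): not entailed.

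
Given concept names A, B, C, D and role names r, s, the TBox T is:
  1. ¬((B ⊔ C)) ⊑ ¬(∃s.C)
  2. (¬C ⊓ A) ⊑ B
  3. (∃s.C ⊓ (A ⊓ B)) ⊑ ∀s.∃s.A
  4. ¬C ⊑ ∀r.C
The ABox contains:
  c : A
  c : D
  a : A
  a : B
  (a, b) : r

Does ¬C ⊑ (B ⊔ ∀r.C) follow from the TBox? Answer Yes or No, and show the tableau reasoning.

Yes

1. ¬C ⊑ (B ⊔ ∀r.C)  ⇔  (¬C ⊓ (¬B ⊓ ∃r.¬C)) unsat w.r.t. T
   all branches close; clash {B, ¬B} at x₀
2. Hence ¬C ⊑ (B ⊔ ∀r.C): entailed.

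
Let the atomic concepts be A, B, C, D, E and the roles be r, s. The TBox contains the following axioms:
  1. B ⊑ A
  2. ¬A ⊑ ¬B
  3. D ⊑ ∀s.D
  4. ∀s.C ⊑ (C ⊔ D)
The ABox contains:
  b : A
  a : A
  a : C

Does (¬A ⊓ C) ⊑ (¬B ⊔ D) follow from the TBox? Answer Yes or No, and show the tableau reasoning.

Yes

1. (¬A ⊓ C) ⊑ (¬B ⊔ D)  ⇔  ((¬A ⊓ C) ⊓ (B ⊓ ¬D)) unsat w.r.t. T
   all branches close; clash {B, ¬B} at x₀
2. Hence (¬A ⊓ C) ⊑ (¬B ⊔ D): entailed.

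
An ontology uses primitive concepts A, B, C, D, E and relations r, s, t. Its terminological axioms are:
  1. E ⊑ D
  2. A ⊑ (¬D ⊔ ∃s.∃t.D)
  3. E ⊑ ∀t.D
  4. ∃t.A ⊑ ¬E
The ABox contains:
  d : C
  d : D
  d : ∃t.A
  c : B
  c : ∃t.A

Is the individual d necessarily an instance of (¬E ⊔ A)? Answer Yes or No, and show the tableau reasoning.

Yes

1. d : (¬E ⊔ A)?  L(d) = {C, D, ∃t.A} ∪ {(E ⊓ ¬A)}
   clash {E, ¬E} at d — d ∈ (¬E ⊔ A)
2. Hence d : (¬E ⊔ A): entailed.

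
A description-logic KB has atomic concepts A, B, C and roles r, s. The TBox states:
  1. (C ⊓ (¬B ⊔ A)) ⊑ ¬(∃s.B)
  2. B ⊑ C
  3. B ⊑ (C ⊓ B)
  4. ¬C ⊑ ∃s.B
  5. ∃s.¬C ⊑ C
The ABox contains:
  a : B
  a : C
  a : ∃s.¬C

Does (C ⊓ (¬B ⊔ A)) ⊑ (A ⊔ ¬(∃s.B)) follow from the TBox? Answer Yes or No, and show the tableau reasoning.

1. (C ⊓ (¬B ⊔ A)) ⊑ (A ⊔ ¬(∃s.B))  ⇔  ((C ⊓ (¬B ⊔ A)) ⊓ (¬A ⊓ ∃s.B)) unsat w.r.t. T
   all branches close; clash {A, ¬A} at x₀
2. Hence (C ⊓ (¬B ⊔ A)) ⊑ (A ⊔ ¬(∃s.B)): entailed.

Yes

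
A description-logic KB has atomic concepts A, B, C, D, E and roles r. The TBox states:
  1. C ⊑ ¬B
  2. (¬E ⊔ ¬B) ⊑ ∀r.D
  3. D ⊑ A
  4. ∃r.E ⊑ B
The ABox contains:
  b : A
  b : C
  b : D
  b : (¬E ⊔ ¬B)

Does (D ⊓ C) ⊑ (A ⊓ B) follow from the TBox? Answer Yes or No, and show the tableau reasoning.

1. (D ⊓ C) ⊑ (A ⊓ B)  ⇔  ((D ⊓ C) ⊓ (¬A ⊔ ¬B)) unsat w.r.t. T
   apply at x₀: C⊑¬B; D⊑A
   open: L(x₀) ⊇ {A, C, D, ¬B, ∀r.D, …}
2. Hence (D ⊓ C) ⊑ (A ⊓ B): not entailed.

No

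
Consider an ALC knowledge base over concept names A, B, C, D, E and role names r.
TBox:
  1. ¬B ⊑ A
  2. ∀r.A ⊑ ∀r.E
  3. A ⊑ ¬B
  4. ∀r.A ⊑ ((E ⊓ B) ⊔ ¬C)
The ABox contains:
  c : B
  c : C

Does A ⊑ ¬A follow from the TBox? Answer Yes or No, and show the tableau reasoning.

1. A ⊑ ¬A  ⇔  (A ⊓ A) unsat w.r.t. T
   apply at x₀: A⊑¬B
   open: L(x₀) ⊇ {A, ¬B, ∃r.¬A} (+ ∃-successors)
2. Hence A ⊑ ¬A: not entailed.

No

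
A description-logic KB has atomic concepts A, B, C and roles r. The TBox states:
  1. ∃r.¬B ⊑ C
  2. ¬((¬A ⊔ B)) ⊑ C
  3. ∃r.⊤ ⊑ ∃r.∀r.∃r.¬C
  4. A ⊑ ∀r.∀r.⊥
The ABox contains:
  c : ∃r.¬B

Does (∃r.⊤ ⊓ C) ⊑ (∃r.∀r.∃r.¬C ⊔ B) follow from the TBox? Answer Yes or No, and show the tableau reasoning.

Yes

1. (∃r.⊤ ⊓ C) ⊑ (∃r.∀r.∃r.¬C ⊔ B)  ⇔  ((∃r.⊤ ⊓ C) ⊓ (∀r.∃r.∀r.C ⊓ ¬B)) unsat w.r.t. T
   all branches close; clash ⊥ at an ∃-successor
2. Hence (∃r.⊤ ⊓ C) ⊑ (∃r.∀r.∃r.¬C ⊔ B): entailed.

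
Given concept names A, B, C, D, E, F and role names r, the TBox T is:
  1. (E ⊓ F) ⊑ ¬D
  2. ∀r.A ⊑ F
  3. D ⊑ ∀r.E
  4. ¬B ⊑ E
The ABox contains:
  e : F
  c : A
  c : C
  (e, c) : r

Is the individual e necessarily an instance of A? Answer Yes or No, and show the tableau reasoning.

1. e : A?  L(e) = {F} ∪ {¬A}
   open: L(e) ⊇ {B, F, ¬A, ¬D} — e ∉ A possible
2. Hence e : A: not entailed.

No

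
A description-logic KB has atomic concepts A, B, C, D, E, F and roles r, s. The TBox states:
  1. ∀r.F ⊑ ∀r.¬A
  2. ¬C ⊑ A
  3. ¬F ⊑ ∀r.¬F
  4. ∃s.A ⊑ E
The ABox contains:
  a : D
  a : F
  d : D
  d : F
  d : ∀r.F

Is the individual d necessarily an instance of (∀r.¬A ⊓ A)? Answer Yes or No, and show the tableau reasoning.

1. d : (∀r.¬A ⊓ A)?  L(d) = {D, F, ∀r.F} ∪ {(∃r.A ⊔ ¬A)}
   apply at d: ∀r.F⊑∀r.¬A
   open: L(d) ⊇ {C, D, F, ¬A, ∀r.F, …} — d ∉ (∀r.¬A ⊓ A) possible
2. Hence d : (∀r.¬A ⊓ A): not entailed.

No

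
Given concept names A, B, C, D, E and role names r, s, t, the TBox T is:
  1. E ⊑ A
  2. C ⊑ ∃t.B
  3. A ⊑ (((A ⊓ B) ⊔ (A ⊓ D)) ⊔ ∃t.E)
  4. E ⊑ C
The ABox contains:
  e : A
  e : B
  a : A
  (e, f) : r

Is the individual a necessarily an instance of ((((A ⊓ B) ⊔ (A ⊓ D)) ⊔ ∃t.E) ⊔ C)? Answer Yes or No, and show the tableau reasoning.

Yes

1. a : ((((A ⊓ B) ⊔ (A ⊓ D)) ⊔ ∃t.E) ⊔ C)?  L(a) = {A} ∪ {((((¬A ⊔ ¬B) ⊓ (¬A ⊔ ¬D)) ⊓ ∀t.¬E) ⊓ ¬C)}
   clash {C, ¬C} at a — a ∈ ((((A ⊓ B) ⊔ (A ⊓ D)) ⊔ ∃t.E) ⊔ C)
2. Hence a : ((((A ⊓ B) ⊔ (A ⊓ D)) ⊔ ∃t.E) ⊔ C): entailed.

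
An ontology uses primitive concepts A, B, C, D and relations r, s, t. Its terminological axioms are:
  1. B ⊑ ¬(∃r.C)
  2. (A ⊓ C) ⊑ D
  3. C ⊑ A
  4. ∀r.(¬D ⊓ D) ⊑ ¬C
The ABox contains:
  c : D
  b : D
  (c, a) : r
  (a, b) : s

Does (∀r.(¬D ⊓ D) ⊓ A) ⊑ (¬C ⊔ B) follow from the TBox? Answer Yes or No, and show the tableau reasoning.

Yes

1. (∀r.(¬D ⊓ D) ⊓ A) ⊑ (¬C ⊔ B)  ⇔  ((∀r.(¬D ⊓ D) ⊓ A) ⊓ (C ⊓ ¬B)) unsat w.r.t. T
   all branches close; clash {C, ¬C} at x₀
2. Hence (∀r.(¬D ⊓ D) ⊓ A) ⊑ (¬C ⊔ B): entailed.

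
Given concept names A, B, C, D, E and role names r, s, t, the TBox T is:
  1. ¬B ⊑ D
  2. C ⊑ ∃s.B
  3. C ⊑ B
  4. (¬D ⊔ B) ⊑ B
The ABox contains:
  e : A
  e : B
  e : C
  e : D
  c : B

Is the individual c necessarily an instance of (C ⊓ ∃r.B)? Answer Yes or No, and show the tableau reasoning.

No

1. c : (C ⊓ ∃r.B)?  L(c) = {B} ∪ {(¬C ⊔ ∀r.¬B)}
   open: L(c) ⊇ {B, ¬C} — c ∉ (C ⊓ ∃r.B) possible
2. Hence c : (C ⊓ ∃r.B): not entailed.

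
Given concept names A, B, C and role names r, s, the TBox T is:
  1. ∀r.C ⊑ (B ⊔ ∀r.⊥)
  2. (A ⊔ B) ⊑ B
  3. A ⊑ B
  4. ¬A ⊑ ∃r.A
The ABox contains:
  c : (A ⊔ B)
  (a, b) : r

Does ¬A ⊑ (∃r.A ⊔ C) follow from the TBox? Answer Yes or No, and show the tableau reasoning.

Yes

1. ¬A ⊑ (∃r.A ⊔ C)  ⇔  (¬A ⊓ (∀r.¬A ⊓ ¬C)) unsat w.r.t. T
   all branches close; clash {A, ¬A} at an ∃-successor
2. Hence ¬A ⊑ (∃r.A ⊔ C): entailed.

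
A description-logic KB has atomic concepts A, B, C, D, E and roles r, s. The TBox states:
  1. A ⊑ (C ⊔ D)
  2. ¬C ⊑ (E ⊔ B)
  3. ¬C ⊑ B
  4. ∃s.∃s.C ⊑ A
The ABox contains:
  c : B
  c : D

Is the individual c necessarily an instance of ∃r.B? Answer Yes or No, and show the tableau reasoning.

1. c : ∃r.B?  L(c) = {B, D} ∪ {∀r.¬B}
   open: L(c) ⊇ {B, C, D, ¬A, ∀r.¬B, …} — c ∉ ∃r.B possible
2. Hence c : ∃r.B: not entailed.

No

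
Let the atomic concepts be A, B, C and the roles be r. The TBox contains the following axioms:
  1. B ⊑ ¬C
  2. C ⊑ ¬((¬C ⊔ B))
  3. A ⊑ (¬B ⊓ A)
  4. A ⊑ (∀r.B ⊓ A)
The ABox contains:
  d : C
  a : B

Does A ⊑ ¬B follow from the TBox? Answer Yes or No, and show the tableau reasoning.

Yes

1. A ⊑ ¬B  ⇔  (A ⊓ B) unsat w.r.t. T
   all branches close; clash {B, ¬B} at x₀
2. Hence A ⊑ ¬B: entailed.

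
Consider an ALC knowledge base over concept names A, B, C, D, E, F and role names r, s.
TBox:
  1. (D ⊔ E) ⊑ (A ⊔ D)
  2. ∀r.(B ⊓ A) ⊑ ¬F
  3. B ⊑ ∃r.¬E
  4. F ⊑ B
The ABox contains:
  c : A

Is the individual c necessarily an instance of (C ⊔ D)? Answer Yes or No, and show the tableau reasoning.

1. c : (C ⊔ D)?  L(c) = {A} ∪ {(¬C ⊓ ¬D)}
   open: L(c) ⊇ {A, ¬B, ¬C, ¬D, ¬E, …} — c ∉ (C ⊔ D) possible
2. Hence c : (C ⊔ D): not entailed.

No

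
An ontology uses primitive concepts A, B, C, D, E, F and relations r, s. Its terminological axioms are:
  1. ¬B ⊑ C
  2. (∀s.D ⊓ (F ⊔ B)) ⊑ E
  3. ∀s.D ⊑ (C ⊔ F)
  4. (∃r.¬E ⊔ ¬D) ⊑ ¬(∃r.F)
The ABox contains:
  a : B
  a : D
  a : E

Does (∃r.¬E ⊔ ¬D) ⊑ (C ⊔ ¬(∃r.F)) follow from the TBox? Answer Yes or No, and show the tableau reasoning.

1. (∃r.¬E ⊔ ¬D) ⊑ (C ⊔ ¬(∃r.F))  ⇔  ((∃r.¬E ⊔ ¬D) ⊓ (¬C ⊓ ∃r.F)) unsat w.r.t. T
   all branches close; clash {C, ¬C} at x₀
2. Hence (∃r.¬E ⊔ ¬D) ⊑ (C ⊔ ¬(∃r.F)): entailed.

Yes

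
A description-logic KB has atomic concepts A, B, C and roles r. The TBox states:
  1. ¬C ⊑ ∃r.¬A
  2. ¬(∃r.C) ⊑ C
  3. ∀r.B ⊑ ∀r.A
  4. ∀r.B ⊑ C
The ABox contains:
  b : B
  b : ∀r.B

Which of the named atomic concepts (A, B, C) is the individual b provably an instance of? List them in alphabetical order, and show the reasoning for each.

1. b : A?  L(b) = {B, ∀r.B} ∪ {¬A}
   apply at b: ∀r.B⊑∀r.A; ∀r.B⊑C
   open: L(b) ⊇ {B, C, ¬A, ∀r.A, ∀r.B, …} (+ ∃-successors) — b ∉ A possible
2. b : B?  L(b) = {B, ∀r.B} ∪ {¬B}
   clash {B, ¬B} at b — b ∈ B
3. b : C?  L(b) = {B, ∀r.B} ∪ {¬C}
   clash {C, ¬C} at b — b ∈ C
4. Entailed for b: {B, C}

{B, C}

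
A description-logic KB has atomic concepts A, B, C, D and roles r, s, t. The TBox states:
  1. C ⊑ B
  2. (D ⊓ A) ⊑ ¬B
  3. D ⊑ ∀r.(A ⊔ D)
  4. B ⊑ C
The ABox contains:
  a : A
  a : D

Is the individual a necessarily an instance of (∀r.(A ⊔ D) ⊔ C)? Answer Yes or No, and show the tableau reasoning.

1. a : (∀r.(A ⊔ D) ⊔ C)?  L(a) = {A, D} ∪ {(∃r.(¬A ⊓ ¬D) ⊓ ¬C)}
   clash {C, ¬C} at a — a ∈ (∀r.(A ⊔ D) ⊔ C)
2. Hence a : (∀r.(A ⊔ D) ⊔ C): entailed.

Yes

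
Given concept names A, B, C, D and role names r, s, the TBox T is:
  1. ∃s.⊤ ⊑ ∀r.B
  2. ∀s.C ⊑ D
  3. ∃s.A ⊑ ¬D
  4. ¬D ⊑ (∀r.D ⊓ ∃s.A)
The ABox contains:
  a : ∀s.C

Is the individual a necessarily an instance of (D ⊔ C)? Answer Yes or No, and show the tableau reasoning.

1. a : (D ⊔ C)?  L(a) = {∀s.C} ∪ {(¬D ⊓ ¬C)}
   clash {D, ¬D} at a — a ∈ (D ⊔ C)
2. Hence a : (D ⊔ C): entailed.

Yes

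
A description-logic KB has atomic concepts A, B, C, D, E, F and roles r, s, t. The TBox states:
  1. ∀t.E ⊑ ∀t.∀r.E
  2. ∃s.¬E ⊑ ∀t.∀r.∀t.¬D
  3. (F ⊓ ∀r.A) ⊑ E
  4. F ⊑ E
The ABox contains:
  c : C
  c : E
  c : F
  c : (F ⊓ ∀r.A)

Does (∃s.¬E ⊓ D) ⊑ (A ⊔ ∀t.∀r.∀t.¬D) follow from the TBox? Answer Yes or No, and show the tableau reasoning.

Yes

1. (∃s.¬E ⊓ D) ⊑ (A ⊔ ∀t.∀r.∀t.¬D)  ⇔  ((∃s.¬E ⊓ D) ⊓ (¬A ⊓ ∃t.∃r.∃t.D)) unsat w.r.t. T
   all branches close; clash {D, ¬D} at an ∃-successor
2. Hence (∃s.¬E ⊓ D) ⊑ (A ⊔ ∀t.∀r.∀t.¬D): entailed.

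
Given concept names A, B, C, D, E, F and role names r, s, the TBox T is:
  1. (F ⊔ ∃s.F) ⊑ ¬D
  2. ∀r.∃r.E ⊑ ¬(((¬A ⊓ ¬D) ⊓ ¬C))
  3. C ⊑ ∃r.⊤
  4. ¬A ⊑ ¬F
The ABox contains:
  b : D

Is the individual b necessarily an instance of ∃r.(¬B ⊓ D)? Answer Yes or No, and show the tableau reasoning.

No

1. b : ∃r.(¬B ⊓ D)?  L(b) = {D} ∪ {∀r.(B ⊔ ¬D)}
   open: L(b) ⊇ {A, D, ¬C, ¬F, ∀r.(B ⊔ ¬D), …} (+ ∃-successors) — b ∉ ∃r.(¬B ⊓ D) possible
2. Hence b : ∃r.(¬B ⊓ D): not entailed.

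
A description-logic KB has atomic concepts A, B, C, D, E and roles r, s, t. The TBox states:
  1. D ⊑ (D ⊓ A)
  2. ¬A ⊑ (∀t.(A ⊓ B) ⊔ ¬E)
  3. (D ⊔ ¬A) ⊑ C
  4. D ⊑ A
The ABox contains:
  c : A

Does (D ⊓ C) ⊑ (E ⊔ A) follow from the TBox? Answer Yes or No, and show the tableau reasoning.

1. (D ⊓ C) ⊑ (E ⊔ A)  ⇔  ((D ⊓ C) ⊓ (¬E ⊓ ¬A)) unsat w.r.t. T
   all branches close; clash {A, ¬A} at x₀
2. Hence (D ⊓ C) ⊑ (E ⊔ A): entailed.

Yes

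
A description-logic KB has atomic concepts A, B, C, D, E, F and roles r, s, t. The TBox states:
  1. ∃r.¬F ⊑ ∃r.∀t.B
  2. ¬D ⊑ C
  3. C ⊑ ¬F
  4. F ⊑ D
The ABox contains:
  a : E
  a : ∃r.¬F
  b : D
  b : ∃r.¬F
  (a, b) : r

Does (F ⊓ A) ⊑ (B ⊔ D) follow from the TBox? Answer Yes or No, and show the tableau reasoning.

1. (F ⊓ A) ⊑ (B ⊔ D)  ⇔  ((F ⊓ A) ⊓ (¬B ⊓ ¬D)) unsat w.r.t. T
   all branches close; clash {F, ¬F} at x₀
2. Hence (F ⊓ A) ⊑ (B ⊔ D): entailed.

Yes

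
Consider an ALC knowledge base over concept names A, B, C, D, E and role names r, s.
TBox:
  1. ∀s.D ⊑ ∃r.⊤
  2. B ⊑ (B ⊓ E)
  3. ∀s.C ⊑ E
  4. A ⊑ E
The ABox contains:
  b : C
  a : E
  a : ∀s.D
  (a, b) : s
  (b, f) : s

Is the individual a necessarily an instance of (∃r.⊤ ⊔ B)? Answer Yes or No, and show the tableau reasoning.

Yes

1. a : (∃r.⊤ ⊔ B)?  L(a) = {E, ∀s.D} ∪ {(∀r.⊥ ⊓ ¬B)}
   clash ⊥ at an ∃-successor — a ∈ (∃r.⊤ ⊔ B)
2. Hence a : (∃r.⊤ ⊔ B): entailed.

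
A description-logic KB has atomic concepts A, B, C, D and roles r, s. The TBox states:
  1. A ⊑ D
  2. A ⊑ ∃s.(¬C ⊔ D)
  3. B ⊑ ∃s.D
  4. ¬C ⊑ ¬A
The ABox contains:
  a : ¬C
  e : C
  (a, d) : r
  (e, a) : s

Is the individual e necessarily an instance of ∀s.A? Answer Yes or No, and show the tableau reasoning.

1. e : ∀s.A?  L(e) = {C} ∪ {∃s.¬A}
   open: L(e) ⊇ {C, ¬A, ¬B, ∃s.¬A} (+ ∃-successors) — e ∉ ∀s.A possible
2. Hence e : ∀s.A: not entailed.

No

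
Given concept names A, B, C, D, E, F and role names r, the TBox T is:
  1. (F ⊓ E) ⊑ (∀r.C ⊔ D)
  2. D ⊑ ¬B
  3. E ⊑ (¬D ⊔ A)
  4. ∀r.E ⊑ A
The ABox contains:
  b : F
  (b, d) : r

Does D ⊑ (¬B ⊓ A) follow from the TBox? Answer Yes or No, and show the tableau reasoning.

1. D ⊑ (¬B ⊓ A)  ⇔  (D ⊓ (B ⊔ ¬A)) unsat w.r.t. T
   apply at x₀: D⊑¬B
   open: L(x₀) ⊇ {D, ¬A, ¬B, ¬E, ¬F, …} (+ ∃-successors)
2. Hence D ⊑ (¬B ⊓ A): not entailed.

No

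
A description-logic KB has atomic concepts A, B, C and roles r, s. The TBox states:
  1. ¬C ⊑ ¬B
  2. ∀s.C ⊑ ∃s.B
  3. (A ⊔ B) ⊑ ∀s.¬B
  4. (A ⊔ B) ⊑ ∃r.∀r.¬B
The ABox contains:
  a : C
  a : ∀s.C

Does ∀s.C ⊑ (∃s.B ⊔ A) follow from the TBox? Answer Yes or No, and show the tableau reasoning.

Yes

1. ∀s.C ⊑ (∃s.B ⊔ A)  ⇔  (∀s.C ⊓ (∀s.¬B ⊓ ¬A)) unsat w.r.t. T
   all branches close; clash {B, ¬B} at an ∃-successor
2. Hence ∀s.C ⊑ (∃s.B ⊔ A): entailed.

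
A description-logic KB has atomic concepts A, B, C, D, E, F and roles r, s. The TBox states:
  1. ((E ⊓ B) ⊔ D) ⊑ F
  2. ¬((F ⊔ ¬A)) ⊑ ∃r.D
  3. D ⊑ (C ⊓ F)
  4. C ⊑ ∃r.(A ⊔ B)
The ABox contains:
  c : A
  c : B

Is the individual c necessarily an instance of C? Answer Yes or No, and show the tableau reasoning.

1. c : C?  L(c) = {A, B} ∪ {¬C}
   open: L(c) ⊇ {A, B, F, ¬C, ¬D} — c ∉ C possible
2. Hence c : C: not entailed.

No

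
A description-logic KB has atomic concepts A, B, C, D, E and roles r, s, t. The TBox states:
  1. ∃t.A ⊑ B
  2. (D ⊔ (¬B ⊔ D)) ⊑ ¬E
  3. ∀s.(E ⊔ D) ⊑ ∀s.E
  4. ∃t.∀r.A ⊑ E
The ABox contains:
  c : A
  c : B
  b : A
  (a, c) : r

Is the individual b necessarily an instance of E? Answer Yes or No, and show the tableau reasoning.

No

1. b : E?  L(b) = {A} ∪ {¬E}
   open: L(b) ⊇ {A, ¬E, ∀t.¬A, ∀t.∃r.¬A, ∃s.(¬E ⊓ ¬D)} (+ ∃-successors) — b ∉ E possible
2. Hence b : E: not entailed.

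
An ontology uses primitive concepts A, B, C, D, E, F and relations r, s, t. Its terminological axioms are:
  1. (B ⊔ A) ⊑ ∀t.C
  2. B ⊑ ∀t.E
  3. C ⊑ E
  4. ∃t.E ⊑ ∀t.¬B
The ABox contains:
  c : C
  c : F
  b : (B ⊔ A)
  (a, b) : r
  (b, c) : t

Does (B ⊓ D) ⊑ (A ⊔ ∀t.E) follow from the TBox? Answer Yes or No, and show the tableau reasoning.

Yes

1. (B ⊓ D) ⊑ (A ⊔ ∀t.E)  ⇔  ((B ⊓ D) ⊓ (¬A ⊓ ∃t.¬E)) unsat w.r.t. T
   all branches close; clash {E, ¬E} at an ∃-successor
2. Hence (B ⊓ D) ⊑ (A ⊔ ∀t.E): entailed.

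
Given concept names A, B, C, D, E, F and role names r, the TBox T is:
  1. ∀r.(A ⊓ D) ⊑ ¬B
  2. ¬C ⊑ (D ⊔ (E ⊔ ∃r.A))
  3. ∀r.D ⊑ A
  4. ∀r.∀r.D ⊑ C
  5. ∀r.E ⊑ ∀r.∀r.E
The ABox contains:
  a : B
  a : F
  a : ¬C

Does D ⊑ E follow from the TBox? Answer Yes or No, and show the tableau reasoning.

1. D ⊑ E  ⇔  (D ⊓ ¬E) unsat w.r.t. T
   open: L(x₀) ⊇ {C, D, ¬E, ∃r.(¬A ⊔ ¬D), ∃r.¬D, …} (+ ∃-successors)
2. Hence D ⊑ E: not entailed.

No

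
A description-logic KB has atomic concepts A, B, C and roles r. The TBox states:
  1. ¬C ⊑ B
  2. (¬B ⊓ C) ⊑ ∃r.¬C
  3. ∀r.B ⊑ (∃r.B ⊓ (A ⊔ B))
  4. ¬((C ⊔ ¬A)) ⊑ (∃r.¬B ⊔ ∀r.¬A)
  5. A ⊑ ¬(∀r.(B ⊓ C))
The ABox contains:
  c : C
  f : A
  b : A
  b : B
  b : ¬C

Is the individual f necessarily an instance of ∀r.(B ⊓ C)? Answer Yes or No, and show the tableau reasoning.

1. f : ∀r.(B ⊓ C)?  L(f) = {A} ∪ {∃r.(¬B ⊔ ¬C)}
   open: L(f) ⊇ {A, B, C, ∃r.(¬B ⊔ ¬C), ∃r.¬B} (+ ∃-successors) — f ∉ ∀r.(B ⊓ C) possible
2. Hence f : ∀r.(B ⊓ C): not entailed.

No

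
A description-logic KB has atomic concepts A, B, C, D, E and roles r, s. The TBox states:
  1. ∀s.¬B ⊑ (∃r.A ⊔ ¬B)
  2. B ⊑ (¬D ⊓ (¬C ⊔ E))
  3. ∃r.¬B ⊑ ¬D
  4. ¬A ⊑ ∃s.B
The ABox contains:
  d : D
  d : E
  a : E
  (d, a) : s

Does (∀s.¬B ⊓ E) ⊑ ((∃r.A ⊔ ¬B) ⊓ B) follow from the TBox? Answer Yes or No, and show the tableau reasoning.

No

1. (∀s.¬B ⊓ E) ⊑ ((∃r.A ⊔ ¬B) ⊓ B)  ⇔  ((∀s.¬B ⊓ E) ⊓ ((∀r.¬A ⊓ B) ⊔ ¬B)) unsat w.r.t. T
   apply at x₀: ∀s.¬B⊑(∃r.A ⊔ ¬B)
   open: L(x₀) ⊇ {A, E, ¬B, ∀r.B, ∀s.¬B, …} (+ ∃-successors)
2. Hence (∀s.¬B ⊓ E) ⊑ ((∃r.A ⊔ ¬B) ⊓ B): not entailed.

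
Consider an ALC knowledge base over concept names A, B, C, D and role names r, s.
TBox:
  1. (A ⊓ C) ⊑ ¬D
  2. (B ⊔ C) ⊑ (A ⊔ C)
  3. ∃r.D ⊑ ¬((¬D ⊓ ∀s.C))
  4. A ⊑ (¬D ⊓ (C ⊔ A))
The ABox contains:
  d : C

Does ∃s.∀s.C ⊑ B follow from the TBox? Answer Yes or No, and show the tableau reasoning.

1. ∃s.∀s.C ⊑ B  ⇔  (∃s.∀s.C ⊓ ¬B) unsat w.r.t. T
   open: L(x₀) ⊇ {¬A, ¬B, ¬C, ∀r.¬D, ∃s.∀s.C} (+ ∃-successors)
2. Hence ∃s.∀s.C ⊑ B: not entailed.

No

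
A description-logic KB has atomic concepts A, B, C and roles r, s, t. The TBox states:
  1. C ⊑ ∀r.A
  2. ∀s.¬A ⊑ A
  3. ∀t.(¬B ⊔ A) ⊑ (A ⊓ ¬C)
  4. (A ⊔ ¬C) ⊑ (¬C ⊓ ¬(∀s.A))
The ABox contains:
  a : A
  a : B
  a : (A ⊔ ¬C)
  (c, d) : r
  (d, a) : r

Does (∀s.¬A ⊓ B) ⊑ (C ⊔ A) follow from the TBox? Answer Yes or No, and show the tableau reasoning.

1. (∀s.¬A ⊓ B) ⊑ (C ⊔ A)  ⇔  ((∀s.¬A ⊓ B) ⊓ (¬C ⊓ ¬A)) unsat w.r.t. T
   all branches close; clash {A, ¬A} at x₀
2. Hence (∀s.¬A ⊓ B) ⊑ (C ⊔ A): entailed.

Yes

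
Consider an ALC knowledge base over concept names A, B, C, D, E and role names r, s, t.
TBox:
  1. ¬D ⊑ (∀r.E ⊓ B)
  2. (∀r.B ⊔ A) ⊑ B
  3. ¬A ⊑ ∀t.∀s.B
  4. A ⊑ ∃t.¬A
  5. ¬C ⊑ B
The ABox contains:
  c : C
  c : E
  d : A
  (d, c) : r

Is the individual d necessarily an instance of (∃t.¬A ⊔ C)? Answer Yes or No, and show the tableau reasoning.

Yes

1. d : (∃t.¬A ⊔ C)?  L(d) = {A} ∪ {(∀t.A ⊓ ¬C)}
   clash {A, ¬A} at an ∃-successor — d ∈ (∃t.¬A ⊔ C)
2. Hence d : (∃t.¬A ⊔ C): entailed.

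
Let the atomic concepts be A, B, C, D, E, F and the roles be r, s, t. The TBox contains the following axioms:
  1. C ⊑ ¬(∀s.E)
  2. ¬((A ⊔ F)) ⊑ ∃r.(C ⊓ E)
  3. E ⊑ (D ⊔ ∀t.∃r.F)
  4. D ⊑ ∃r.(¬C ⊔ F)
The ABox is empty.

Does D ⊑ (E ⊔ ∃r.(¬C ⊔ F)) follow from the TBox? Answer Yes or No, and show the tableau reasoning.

1. D ⊑ (E ⊔ ∃r.(¬C ⊔ F))  ⇔  (D ⊓ (¬E ⊓ ∀r.(C ⊓ ¬F))) unsat w.r.t. T
   all branches close; clash {F, ¬F} at an ∃-successor
2. Hence D ⊑ (E ⊔ ∃r.(¬C ⊔ F)): entailed.

Yes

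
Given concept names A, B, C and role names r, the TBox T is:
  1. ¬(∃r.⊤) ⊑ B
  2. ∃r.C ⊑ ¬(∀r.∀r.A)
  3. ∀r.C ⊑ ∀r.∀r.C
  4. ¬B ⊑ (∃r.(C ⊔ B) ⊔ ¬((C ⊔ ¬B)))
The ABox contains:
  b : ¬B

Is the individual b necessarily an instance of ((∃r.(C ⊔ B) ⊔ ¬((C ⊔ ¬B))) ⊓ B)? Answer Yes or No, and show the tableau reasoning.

No

1. b : ((∃r.(C ⊔ B) ⊔ ¬((C ⊔ ¬B))) ⊓ B)?  L(b) = {¬B} ∪ {((∀r.(¬C ⊓ ¬B) ⊓ (C ⊔ ¬B)) ⊔ ¬B)}
   apply at b: ¬B⊑(∃r.(C ⊔ B) ⊔ ¬((C ⊔ ¬B)))
   open: L(b) ⊇ {¬B, ∀r.¬C, ∃r.(C ⊔ B), ∃r.¬C, ∃r.⊤} (+ ∃-successors) — b ∉ ((∃r.(C ⊔ B) ⊔ ¬((C ⊔ ¬B))) ⊓ B) possible
2. Hence b : ((∃r.(C ⊔ B) ⊔ ¬((C ⊔ ¬B))) ⊓ B): not entailed.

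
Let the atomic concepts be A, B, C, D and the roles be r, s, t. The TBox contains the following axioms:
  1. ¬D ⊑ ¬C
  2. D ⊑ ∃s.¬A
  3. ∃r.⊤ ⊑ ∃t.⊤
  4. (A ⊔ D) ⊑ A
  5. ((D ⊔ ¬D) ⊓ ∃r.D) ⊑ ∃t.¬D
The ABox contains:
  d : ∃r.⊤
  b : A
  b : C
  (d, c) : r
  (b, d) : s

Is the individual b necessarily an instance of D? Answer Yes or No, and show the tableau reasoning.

Yes

1. b : D?  L(b) = {A, C} ∪ {¬D}
   clash {C, ¬C} at b — b ∈ D
2. Hence b : D: entailed.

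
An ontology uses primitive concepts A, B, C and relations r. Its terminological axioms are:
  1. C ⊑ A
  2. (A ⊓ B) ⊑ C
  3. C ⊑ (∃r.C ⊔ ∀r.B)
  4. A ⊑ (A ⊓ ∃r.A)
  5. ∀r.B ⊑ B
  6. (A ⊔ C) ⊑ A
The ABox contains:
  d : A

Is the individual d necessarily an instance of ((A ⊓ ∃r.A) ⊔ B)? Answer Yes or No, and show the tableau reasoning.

1. d : ((A ⊓ ∃r.A) ⊔ B)?  L(d) = {A} ∪ {((¬A ⊔ ∀r.¬A) ⊓ ¬B)}
   clash {B, ¬B} at d — d ∈ ((A ⊓ ∃r.A) ⊔ B)
2. Hence d : ((A ⊓ ∃r.A) ⊔ B): entailed.

Yes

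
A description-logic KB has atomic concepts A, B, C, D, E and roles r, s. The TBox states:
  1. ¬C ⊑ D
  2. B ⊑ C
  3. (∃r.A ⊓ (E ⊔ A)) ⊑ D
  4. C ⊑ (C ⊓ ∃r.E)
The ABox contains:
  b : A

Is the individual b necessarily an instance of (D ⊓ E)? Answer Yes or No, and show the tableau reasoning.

1. b : (D ⊓ E)?  L(b) = {A} ∪ {(¬D ⊔ ¬E)}
   open: L(b) ⊇ {A, C, ¬D, ∀r.¬A, ∃r.E} (+ ∃-successors) — b ∉ (D ⊓ E) possible
2. Hence b : (D ⊓ E): not entailed.

No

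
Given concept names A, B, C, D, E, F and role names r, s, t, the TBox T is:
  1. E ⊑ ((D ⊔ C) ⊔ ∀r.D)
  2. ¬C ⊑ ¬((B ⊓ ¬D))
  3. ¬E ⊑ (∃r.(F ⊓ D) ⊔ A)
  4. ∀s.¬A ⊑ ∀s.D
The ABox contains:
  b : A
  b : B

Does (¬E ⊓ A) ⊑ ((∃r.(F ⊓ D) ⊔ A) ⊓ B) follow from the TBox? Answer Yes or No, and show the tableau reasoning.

No

1. (¬E ⊓ A) ⊑ ((∃r.(F ⊓ D) ⊔ A) ⊓ B)  ⇔  ((¬E ⊓ A) ⊓ ((∀r.(¬F ⊔ ¬D) ⊓ ¬A) ⊔ ¬B)) unsat w.r.t. T
   apply at x₀: ¬E⊑(∃r.(F ⊓ D) ⊔ A)
   open: L(x₀) ⊇ {A, C, ¬B, ¬E, ∃s.A} (+ ∃-successors)
2. Hence (¬E ⊓ A) ⊑ ((∃r.(F ⊓ D) ⊔ A) ⊓ B): not entailed.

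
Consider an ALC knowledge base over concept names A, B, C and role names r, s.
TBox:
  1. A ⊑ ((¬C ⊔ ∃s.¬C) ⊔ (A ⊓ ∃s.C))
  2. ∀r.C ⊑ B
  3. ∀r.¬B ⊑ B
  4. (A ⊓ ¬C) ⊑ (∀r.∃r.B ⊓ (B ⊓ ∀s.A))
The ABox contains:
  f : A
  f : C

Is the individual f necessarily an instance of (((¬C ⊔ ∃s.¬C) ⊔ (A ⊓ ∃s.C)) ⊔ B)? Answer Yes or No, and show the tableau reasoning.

1. f : (((¬C ⊔ ∃s.¬C) ⊔ (A ⊓ ∃s.C)) ⊔ B)?  L(f) = {A, C} ∪ {(((C ⊓ ∀s.C) ⊓ (¬A ⊔ ∀s.¬C)) ⊓ ¬B)}
   clash {B, ¬B} at f — f ∈ (((¬C ⊔ ∃s.¬C) ⊔ (A ⊓ ∃s.C)) ⊔ B)
2. Hence f : (((¬C ⊔ ∃s.¬C) ⊔ (A ⊓ ∃s.C)) ⊔ B): entailed.

Yes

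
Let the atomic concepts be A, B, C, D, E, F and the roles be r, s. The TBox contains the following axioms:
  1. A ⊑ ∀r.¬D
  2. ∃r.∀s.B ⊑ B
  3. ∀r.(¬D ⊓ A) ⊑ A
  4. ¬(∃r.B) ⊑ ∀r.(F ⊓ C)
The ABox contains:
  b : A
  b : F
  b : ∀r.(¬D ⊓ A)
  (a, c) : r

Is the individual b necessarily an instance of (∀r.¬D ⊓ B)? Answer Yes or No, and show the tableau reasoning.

No

1. b : (∀r.¬D ⊓ B)?  L(b) = {A, F, ∀r.(¬D ⊓ A)} ∪ {(∃r.D ⊔ ¬B)}
   apply at b: A⊑∀r.¬D
   open: L(b) ⊇ {A, F, ¬B, ∀r.(¬D ⊓ A), ∀r.¬D, …} (+ ∃-successors) — b ∉ (∀r.¬D ⊓ B) possible
2. Hence b : (∀r.¬D ⊓ B): not entailed.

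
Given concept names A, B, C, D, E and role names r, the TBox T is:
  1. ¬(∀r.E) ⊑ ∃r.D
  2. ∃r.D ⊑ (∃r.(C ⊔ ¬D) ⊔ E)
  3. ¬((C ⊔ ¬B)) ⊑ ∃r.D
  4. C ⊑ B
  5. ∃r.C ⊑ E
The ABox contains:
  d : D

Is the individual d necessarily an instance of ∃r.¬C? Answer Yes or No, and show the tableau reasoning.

No

1. d : ∃r.¬C?  L(d) = {D} ∪ {∀r.C}
   open: L(d) ⊇ {D, ¬B, ¬C, ∀r.C, ∀r.E, …} — d ∉ ∃r.¬C possible
2. Hence d : ∃r.¬C: not entailed.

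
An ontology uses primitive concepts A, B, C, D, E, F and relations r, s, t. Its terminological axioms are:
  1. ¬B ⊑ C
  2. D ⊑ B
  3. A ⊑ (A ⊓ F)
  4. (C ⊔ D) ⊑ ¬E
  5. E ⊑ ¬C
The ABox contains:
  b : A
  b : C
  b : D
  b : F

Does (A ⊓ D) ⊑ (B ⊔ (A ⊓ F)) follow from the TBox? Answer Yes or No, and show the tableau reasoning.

1. (A ⊓ D) ⊑ (B ⊔ (A ⊓ F))  ⇔  ((A ⊓ D) ⊓ (¬B ⊓ (¬A ⊔ ¬F))) unsat w.r.t. T
   all branches close; clash {F, ¬F} at x₀
2. Hence (A ⊓ D) ⊑ (B ⊔ (A ⊓ F)): entailed.

Yes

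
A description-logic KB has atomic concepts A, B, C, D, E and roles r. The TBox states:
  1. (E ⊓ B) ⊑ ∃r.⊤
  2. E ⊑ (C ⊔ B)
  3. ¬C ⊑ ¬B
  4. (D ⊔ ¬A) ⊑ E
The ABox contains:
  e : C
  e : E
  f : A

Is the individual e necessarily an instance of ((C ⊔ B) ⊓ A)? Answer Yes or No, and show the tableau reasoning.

1. e : ((C ⊔ B) ⊓ A)?  L(e) = {C, E} ∪ {((¬C ⊓ ¬B) ⊔ ¬A)}
   apply at e: E⊑(C ⊔ B)
   open: L(e) ⊇ {C, E, ¬A, ¬B} — e ∉ ((C ⊔ B) ⊓ A) possible
2. Hence e : ((C ⊔ B) ⊓ A): not entailed.

No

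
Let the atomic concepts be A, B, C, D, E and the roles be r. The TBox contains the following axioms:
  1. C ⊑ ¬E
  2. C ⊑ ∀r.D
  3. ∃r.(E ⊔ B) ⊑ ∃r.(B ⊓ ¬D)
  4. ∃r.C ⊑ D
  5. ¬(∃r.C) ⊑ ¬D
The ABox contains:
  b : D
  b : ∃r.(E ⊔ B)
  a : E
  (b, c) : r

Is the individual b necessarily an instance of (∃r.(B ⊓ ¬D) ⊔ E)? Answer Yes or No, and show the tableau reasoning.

1. b : (∃r.(B ⊓ ¬D) ⊔ E)?  L(b) = {D, ∃r.(E ⊔ B)} ∪ {(∀r.(¬B ⊔ D) ⊓ ¬E)}
   clash {D, ¬D} at b — b ∈ (∃r.(B ⊓ ¬D) ⊔ E)
2. Hence b : (∃r.(B ⊓ ¬D) ⊔ E): entailed.

Yes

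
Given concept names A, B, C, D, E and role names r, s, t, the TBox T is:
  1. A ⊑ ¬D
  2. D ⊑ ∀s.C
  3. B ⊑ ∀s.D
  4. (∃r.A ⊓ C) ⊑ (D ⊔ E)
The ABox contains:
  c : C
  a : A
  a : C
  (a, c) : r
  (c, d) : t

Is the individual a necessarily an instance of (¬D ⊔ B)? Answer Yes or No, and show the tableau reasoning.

Yes

1. a : (¬D ⊔ B)?  L(a) = {A, C} ∪ {(D ⊓ ¬B)}
   clash {D, ¬D} at a — a ∈ (¬D ⊔ B)
2. Hence a : (¬D ⊔ B): entailed.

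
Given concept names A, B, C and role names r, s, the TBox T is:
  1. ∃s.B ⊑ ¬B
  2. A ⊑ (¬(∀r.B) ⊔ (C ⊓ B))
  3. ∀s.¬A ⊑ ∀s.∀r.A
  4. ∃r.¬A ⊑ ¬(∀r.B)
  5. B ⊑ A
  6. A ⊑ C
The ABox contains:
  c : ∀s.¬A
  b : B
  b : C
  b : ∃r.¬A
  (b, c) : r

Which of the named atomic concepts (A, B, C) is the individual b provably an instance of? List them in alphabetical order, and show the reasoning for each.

1. b : A?  L(b) = {B, C, ∃r.¬A} ∪ {¬A}
   clash {A, ¬A} at b — b ∈ A
2. b : B?  L(b) = {B, C, ∃r.¬A} ∪ {¬B}
   clash {B, ¬B} at b — b ∈ B
3. b : C?  L(b) = {B, C, ∃r.¬A} ∪ {¬C}
   clash {C, ¬C} at b — b ∈ C
4. Entailed for b: {A, B, C}

{A, B, C}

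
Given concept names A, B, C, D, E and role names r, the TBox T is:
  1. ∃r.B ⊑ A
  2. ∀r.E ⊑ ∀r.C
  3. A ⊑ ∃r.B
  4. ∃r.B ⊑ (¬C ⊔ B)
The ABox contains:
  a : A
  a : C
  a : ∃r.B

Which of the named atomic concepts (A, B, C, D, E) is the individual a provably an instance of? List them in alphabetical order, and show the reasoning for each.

1. a : A?  L(a) = {A, C, ∃r.B} ∪ {¬A}
   clash {A, ¬A} at a — a ∈ A
2. a : B?  L(a) = {A, C, ∃r.B} ∪ {¬B}
   clash {B, ¬B} at a — a ∈ B
3. a : C?  L(a) = {A, C, ∃r.B} ∪ {¬C}
   clash {C, ¬C} at a — a ∈ C
4. a : D?  L(a) = {A, C, ∃r.B} ∪ {¬D}
   apply at a: ∃r.B⊑(¬C ⊔ B)
   open: L(a) ⊇ {A, B, C, ¬D, ∃r.B, …} (+ ∃-successors) — a ∉ D possible
5. a : E?  L(a) = {A, C, ∃r.B} ∪ {¬E}
   apply at a: ∃r.B⊑(¬C ⊔ B)
   open: L(a) ⊇ {A, B, C, ¬E, ∃r.B, …} (+ ∃-successors) — a ∉ E possible
6. Entailed for a: {A, B, C}

{A, B, C}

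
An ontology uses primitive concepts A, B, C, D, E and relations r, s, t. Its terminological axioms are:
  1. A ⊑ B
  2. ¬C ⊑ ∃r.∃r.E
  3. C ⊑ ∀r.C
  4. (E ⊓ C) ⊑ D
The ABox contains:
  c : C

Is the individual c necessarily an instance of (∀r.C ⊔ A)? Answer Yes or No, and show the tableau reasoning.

1. c : (∀r.C ⊔ A)?  L(c) = {C} ∪ {(∃r.¬C ⊓ ¬A)}
   clash {C, ¬C} at an ∃-successor — c ∈ (∀r.C ⊔ A)
2. Hence c : (∀r.C ⊔ A): entailed.

Yes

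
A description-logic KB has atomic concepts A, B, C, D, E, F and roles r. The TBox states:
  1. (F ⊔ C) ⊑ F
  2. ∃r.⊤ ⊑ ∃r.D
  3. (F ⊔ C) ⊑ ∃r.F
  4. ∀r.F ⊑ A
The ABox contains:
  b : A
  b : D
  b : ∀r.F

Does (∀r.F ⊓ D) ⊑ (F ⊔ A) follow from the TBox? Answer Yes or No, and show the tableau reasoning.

1. (∀r.F ⊓ D) ⊑ (F ⊔ A)  ⇔  ((∀r.F ⊓ D) ⊓ (¬F ⊓ ¬A)) unsat w.r.t. T
   all branches close; clash {F, ¬F} at x₀
2. Hence (∀r.F ⊓ D) ⊑ (F ⊔ A): entailed.

Yes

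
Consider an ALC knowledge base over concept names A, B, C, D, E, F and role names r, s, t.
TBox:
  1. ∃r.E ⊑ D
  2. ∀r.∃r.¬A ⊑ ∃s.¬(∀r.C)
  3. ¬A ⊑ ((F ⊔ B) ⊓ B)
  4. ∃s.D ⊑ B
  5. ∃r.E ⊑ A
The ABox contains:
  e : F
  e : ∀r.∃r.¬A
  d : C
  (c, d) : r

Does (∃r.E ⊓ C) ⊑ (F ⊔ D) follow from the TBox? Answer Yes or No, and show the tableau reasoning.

1. (∃r.E ⊓ C) ⊑ (F ⊔ D)  ⇔  ((∃r.E ⊓ C) ⊓ (¬F ⊓ ¬D)) unsat w.r.t. T
   all branches close; clash {D, ¬D} at x₀
2. Hence (∃r.E ⊓ C) ⊑ (F ⊔ D): entailed.

Yes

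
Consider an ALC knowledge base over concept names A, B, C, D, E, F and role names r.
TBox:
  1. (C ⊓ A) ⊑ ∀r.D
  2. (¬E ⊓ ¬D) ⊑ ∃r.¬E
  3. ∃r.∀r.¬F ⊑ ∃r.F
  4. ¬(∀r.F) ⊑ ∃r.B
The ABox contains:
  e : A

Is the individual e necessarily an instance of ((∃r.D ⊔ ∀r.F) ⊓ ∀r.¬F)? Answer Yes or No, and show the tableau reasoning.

1. e : ((∃r.D ⊔ ∀r.F) ⊓ ∀r.¬F)?  L(e) = {A} ∪ {((∀r.¬D ⊓ ∃r.¬F) ⊔ ∃r.F)}
   open: L(e) ⊇ {A, E, ¬C, ∀r.F, ∀r.∃r.F, …} (+ ∃-successors) — e ∉ ((∃r.D ⊔ ∀r.F) ⊓ ∀r.¬F) possible
2. Hence e : ((∃r.D ⊔ ∀r.F) ⊓ ∀r.¬F): not entailed.

No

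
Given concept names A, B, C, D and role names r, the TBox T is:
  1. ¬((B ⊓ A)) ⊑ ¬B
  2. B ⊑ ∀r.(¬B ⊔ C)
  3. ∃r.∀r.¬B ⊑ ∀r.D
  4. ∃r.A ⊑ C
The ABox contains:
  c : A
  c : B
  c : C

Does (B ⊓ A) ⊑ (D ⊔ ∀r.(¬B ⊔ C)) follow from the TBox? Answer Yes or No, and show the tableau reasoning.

Yes

1. (B ⊓ A) ⊑ (D ⊔ ∀r.(¬B ⊔ C))  ⇔  ((B ⊓ A) ⊓ (¬D ⊓ ∃r.(B ⊓ ¬C))) unsat w.r.t. T
   all branches close; clash {B, ¬B} at an ∃-successor
2. Hence (B ⊓ A) ⊑ (D ⊔ ∀r.(¬B ⊔ C)): entailed.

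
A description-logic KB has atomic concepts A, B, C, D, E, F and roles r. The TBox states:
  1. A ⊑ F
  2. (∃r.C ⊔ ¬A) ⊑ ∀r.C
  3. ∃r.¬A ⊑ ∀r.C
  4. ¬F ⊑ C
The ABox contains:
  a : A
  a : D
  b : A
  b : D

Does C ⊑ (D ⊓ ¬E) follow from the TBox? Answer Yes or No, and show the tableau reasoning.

No

1. C ⊑ (D ⊓ ¬E)  ⇔  (C ⊓ (¬D ⊔ E)) unsat w.r.t. T
   open: L(x₀) ⊇ {C, ¬A, ¬D, ∀r.A, ∀r.C}
2. Hence C ⊑ (D ⊓ ¬E): not entailed.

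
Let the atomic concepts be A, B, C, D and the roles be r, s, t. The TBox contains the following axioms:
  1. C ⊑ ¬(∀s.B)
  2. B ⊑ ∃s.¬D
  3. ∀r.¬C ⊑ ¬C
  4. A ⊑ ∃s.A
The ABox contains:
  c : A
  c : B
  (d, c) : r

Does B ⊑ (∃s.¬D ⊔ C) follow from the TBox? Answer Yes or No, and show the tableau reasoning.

1. B ⊑ (∃s.¬D ⊔ C)  ⇔  (B ⊓ (∀s.D ⊓ ¬C)) unsat w.r.t. T
   all branches close; clash {D, ¬D} at an ∃-successor
2. Hence B ⊑ (∃s.¬D ⊔ C): entailed.

Yes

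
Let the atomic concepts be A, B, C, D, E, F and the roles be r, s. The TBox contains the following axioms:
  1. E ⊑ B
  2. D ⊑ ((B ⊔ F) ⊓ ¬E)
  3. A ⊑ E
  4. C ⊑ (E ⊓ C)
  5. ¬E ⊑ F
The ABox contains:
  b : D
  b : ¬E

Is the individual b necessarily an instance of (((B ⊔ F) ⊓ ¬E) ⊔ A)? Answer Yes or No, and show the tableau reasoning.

1. b : (((B ⊔ F) ⊓ ¬E) ⊔ A)?  L(b) = {D, ¬E} ∪ {(((¬B ⊓ ¬F) ⊔ E) ⊓ ¬A)}
   clash {E, ¬E} at b — b ∈ (((B ⊔ F) ⊓ ¬E) ⊔ A)
2. Hence b : (((B ⊔ F) ⊓ ¬E) ⊔ A): entailed.

Yes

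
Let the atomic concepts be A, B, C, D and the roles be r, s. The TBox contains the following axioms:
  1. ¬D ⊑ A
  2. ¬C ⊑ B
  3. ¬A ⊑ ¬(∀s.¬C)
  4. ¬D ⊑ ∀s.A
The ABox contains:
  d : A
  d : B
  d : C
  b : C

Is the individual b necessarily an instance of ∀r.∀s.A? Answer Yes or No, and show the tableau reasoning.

1. b : ∀r.∀s.A?  L(b) = {C} ∪ {∃r.∃s.¬A}
   open: L(b) ⊇ {A, C, D, ∃r.∃s.¬A} (+ ∃-successors) — b ∉ ∀r.∀s.A possible
2. Hence b : ∀r.∀s.A: not entailed.

No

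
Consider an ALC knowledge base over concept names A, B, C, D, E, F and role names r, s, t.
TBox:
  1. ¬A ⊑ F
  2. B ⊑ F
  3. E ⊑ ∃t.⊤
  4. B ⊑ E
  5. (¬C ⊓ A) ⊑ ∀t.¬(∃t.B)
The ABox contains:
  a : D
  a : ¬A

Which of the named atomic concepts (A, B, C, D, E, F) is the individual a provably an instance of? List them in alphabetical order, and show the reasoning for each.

1. a : A?  L(a) = {D, ¬A} ∪ {¬A}
   apply at a: ¬A⊑F
   open: L(a) ⊇ {D, F, ¬A, ¬B, ¬E} — a ∉ A possible
2. a : B?  L(a) = {D, ¬A} ∪ {¬B}
   apply at a: ¬A⊑F
   open: L(a) ⊇ {D, F, ¬A, ¬B, ¬E} — a ∉ B possible
3. a : C?  L(a) = {D, ¬A} ∪ {¬C}
   apply at a: ¬A⊑F
   open: L(a) ⊇ {D, F, ¬A, ¬B, ¬C, …} — a ∉ C possible
4. a : D?  L(a) = {D, ¬A} ∪ {¬D}
   clash {D, ¬D} at a — a ∈ D
5. a : E?  L(a) = {D, ¬A} ∪ {¬E}
   apply at a: ¬A⊑F
   open: L(a) ⊇ {D, F, ¬A, ¬B, ¬E} — a ∉ E possible
6. a : F?  L(a) = {D, ¬A} ∪ {¬F}
   clash {F, ¬F} at a — a ∈ F
7. Entailed for a: {D, F}

{D, F}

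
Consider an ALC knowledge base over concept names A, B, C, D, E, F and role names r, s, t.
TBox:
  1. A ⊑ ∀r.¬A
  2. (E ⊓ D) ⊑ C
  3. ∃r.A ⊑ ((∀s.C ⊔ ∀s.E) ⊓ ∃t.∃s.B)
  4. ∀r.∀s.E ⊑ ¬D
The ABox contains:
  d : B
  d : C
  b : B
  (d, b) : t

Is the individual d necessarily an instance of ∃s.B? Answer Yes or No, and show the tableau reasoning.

1. d : ∃s.B?  L(d) = {B, C} ∪ {∀s.¬B}
   open: L(d) ⊇ {B, C, ¬A, ∀r.¬A, ∀s.¬B, …} (+ ∃-successors) — d ∉ ∃s.B possible
2. Hence d : ∃s.B: not entailed.

No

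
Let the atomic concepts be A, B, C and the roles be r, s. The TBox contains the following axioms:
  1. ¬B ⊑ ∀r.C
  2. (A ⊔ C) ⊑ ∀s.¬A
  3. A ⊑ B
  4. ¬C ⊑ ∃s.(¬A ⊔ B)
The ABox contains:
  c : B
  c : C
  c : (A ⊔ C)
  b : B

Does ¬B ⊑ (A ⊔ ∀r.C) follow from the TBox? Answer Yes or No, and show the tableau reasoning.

1. ¬B ⊑ (A ⊔ ∀r.C)  ⇔  (¬B ⊓ (¬A ⊓ ∃r.¬C)) unsat w.r.t. T
   all branches close; clash {C, ¬C} at an ∃-successor
2. Hence ¬B ⊑ (A ⊔ ∀r.C): entailed.

Yes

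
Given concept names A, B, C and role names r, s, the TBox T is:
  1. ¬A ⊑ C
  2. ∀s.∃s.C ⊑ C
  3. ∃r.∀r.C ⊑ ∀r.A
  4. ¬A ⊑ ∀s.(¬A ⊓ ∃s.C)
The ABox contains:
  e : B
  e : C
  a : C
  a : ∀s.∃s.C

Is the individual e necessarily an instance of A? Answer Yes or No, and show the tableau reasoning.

No

1. e : A?  L(e) = {B, C} ∪ {¬A}
   apply at e: ¬A⊑∀s.(¬A ⊓ ∃s.C)
   open: L(e) ⊇ {B, C, ¬A, ∀r.∃r.¬C, ∀s.(¬A ⊓ ∃s.C)} — e ∉ A possible
2. Hence e : A: not entailed.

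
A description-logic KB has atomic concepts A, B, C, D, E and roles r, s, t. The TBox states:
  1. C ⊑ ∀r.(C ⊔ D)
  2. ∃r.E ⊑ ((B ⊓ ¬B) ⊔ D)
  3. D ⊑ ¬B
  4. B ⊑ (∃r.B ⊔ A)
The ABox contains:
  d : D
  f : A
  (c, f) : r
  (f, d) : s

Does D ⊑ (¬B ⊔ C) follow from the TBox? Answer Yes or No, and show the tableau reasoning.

Yes

1. D ⊑ (¬B ⊔ C)  ⇔  (D ⊓ (B ⊓ ¬C)) unsat w.r.t. T
   all branches close; clash {B, ¬B} at x₀
2. Hence D ⊑ (¬B ⊔ C): entailed.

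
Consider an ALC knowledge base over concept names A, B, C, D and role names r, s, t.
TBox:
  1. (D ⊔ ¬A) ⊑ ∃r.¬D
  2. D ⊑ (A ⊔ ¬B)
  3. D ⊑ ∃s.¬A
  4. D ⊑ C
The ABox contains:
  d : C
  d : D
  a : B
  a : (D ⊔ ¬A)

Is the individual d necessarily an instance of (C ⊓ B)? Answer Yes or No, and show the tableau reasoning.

No

1. d : (C ⊓ B)?  L(d) = {C, D} ∪ {(¬C ⊔ ¬B)}
   apply at d: D⊑(A ⊔ ¬B); D⊑∃s.¬A
   open: L(d) ⊇ {C, D, ¬B, ∃r.¬D, ∃s.¬A} (+ ∃-successors) — d ∉ (C ⊓ B) possible
2. Hence d : (C ⊓ B): not entailed.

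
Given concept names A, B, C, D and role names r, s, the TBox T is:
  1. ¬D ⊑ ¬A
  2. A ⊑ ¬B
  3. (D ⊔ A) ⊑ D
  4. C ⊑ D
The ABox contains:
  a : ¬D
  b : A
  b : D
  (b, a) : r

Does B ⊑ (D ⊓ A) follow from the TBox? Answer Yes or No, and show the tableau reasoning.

No

1. B ⊑ (D ⊓ A)  ⇔  (B ⊓ (¬D ⊔ ¬A)) unsat w.r.t. T
   open: L(x₀) ⊇ {B, D, ¬A}
2. Hence B ⊑ (D ⊓ A): not entailed.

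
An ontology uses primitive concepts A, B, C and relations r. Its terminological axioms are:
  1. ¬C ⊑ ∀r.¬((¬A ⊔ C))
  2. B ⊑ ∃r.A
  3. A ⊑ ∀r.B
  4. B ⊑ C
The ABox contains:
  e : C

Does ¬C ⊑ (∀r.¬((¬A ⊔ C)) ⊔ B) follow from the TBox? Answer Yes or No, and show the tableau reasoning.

Yes

1. ¬C ⊑ (∀r.¬((¬A ⊔ C)) ⊔ B)  ⇔  (¬C ⊓ (∃r.(¬A ⊔ C) ⊓ ¬B)) unsat w.r.t. T
   all branches close; clash {C, ¬C} at an ∃-successor
2. Hence ¬C ⊑ (∀r.¬((¬A ⊔ C)) ⊔ B): entailed.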